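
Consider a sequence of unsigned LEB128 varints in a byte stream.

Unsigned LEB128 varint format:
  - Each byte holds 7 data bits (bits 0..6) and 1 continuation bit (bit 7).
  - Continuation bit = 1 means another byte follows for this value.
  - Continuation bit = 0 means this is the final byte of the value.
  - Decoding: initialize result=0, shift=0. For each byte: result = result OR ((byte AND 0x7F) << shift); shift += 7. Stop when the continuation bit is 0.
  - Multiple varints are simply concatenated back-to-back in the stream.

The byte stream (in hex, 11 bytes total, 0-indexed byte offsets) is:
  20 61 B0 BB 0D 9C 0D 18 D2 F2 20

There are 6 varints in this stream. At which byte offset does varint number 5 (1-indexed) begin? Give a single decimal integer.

  byte[0]=0x20 cont=0 payload=0x20=32: acc |= 32<<0 -> acc=32 shift=7 [end]
Varint 1: bytes[0:1] = 20 -> value 32 (1 byte(s))
  byte[1]=0x61 cont=0 payload=0x61=97: acc |= 97<<0 -> acc=97 shift=7 [end]
Varint 2: bytes[1:2] = 61 -> value 97 (1 byte(s))
  byte[2]=0xB0 cont=1 payload=0x30=48: acc |= 48<<0 -> acc=48 shift=7
  byte[3]=0xBB cont=1 payload=0x3B=59: acc |= 59<<7 -> acc=7600 shift=14
  byte[4]=0x0D cont=0 payload=0x0D=13: acc |= 13<<14 -> acc=220592 shift=21 [end]
Varint 3: bytes[2:5] = B0 BB 0D -> value 220592 (3 byte(s))
  byte[5]=0x9C cont=1 payload=0x1C=28: acc |= 28<<0 -> acc=28 shift=7
  byte[6]=0x0D cont=0 payload=0x0D=13: acc |= 13<<7 -> acc=1692 shift=14 [end]
Varint 4: bytes[5:7] = 9C 0D -> value 1692 (2 byte(s))
  byte[7]=0x18 cont=0 payload=0x18=24: acc |= 24<<0 -> acc=24 shift=7 [end]
Varint 5: bytes[7:8] = 18 -> value 24 (1 byte(s))
  byte[8]=0xD2 cont=1 payload=0x52=82: acc |= 82<<0 -> acc=82 shift=7
  byte[9]=0xF2 cont=1 payload=0x72=114: acc |= 114<<7 -> acc=14674 shift=14
  byte[10]=0x20 cont=0 payload=0x20=32: acc |= 32<<14 -> acc=538962 shift=21 [end]
Varint 6: bytes[8:11] = D2 F2 20 -> value 538962 (3 byte(s))

Answer: 7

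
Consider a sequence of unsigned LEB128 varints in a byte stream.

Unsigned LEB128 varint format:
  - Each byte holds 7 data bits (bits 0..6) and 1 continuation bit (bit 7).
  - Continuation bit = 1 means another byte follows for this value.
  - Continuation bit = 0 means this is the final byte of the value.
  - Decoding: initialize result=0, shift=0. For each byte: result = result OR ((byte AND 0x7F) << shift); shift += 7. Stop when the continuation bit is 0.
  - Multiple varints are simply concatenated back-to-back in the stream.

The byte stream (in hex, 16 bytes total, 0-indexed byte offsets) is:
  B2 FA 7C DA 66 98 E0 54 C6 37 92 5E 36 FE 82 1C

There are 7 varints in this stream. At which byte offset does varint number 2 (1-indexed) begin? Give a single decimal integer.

  byte[0]=0xB2 cont=1 payload=0x32=50: acc |= 50<<0 -> acc=50 shift=7
  byte[1]=0xFA cont=1 payload=0x7A=122: acc |= 122<<7 -> acc=15666 shift=14
  byte[2]=0x7C cont=0 payload=0x7C=124: acc |= 124<<14 -> acc=2047282 shift=21 [end]
Varint 1: bytes[0:3] = B2 FA 7C -> value 2047282 (3 byte(s))
  byte[3]=0xDA cont=1 payload=0x5A=90: acc |= 90<<0 -> acc=90 shift=7
  byte[4]=0x66 cont=0 payload=0x66=102: acc |= 102<<7 -> acc=13146 shift=14 [end]
Varint 2: bytes[3:5] = DA 66 -> value 13146 (2 byte(s))
  byte[5]=0x98 cont=1 payload=0x18=24: acc |= 24<<0 -> acc=24 shift=7
  byte[6]=0xE0 cont=1 payload=0x60=96: acc |= 96<<7 -> acc=12312 shift=14
  byte[7]=0x54 cont=0 payload=0x54=84: acc |= 84<<14 -> acc=1388568 shift=21 [end]
Varint 3: bytes[5:8] = 98 E0 54 -> value 1388568 (3 byte(s))
  byte[8]=0xC6 cont=1 payload=0x46=70: acc |= 70<<0 -> acc=70 shift=7
  byte[9]=0x37 cont=0 payload=0x37=55: acc |= 55<<7 -> acc=7110 shift=14 [end]
Varint 4: bytes[8:10] = C6 37 -> value 7110 (2 byte(s))
  byte[10]=0x92 cont=1 payload=0x12=18: acc |= 18<<0 -> acc=18 shift=7
  byte[11]=0x5E cont=0 payload=0x5E=94: acc |= 94<<7 -> acc=12050 shift=14 [end]
Varint 5: bytes[10:12] = 92 5E -> value 12050 (2 byte(s))
  byte[12]=0x36 cont=0 payload=0x36=54: acc |= 54<<0 -> acc=54 shift=7 [end]
Varint 6: bytes[12:13] = 36 -> value 54 (1 byte(s))
  byte[13]=0xFE cont=1 payload=0x7E=126: acc |= 126<<0 -> acc=126 shift=7
  byte[14]=0x82 cont=1 payload=0x02=2: acc |= 2<<7 -> acc=382 shift=14
  byte[15]=0x1C cont=0 payload=0x1C=28: acc |= 28<<14 -> acc=459134 shift=21 [end]
Varint 7: bytes[13:16] = FE 82 1C -> value 459134 (3 byte(s))

Answer: 3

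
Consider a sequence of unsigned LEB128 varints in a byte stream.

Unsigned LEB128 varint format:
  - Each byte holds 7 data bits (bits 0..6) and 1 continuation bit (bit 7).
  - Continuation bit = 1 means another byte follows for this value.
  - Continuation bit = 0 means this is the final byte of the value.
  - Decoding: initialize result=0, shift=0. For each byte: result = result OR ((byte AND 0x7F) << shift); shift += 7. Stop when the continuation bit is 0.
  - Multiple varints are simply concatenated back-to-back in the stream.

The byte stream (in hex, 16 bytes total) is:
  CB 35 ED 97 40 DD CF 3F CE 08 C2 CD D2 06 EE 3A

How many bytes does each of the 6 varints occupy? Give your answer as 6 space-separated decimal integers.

Answer: 2 3 3 2 4 2

Derivation:
  byte[0]=0xCB cont=1 payload=0x4B=75: acc |= 75<<0 -> acc=75 shift=7
  byte[1]=0x35 cont=0 payload=0x35=53: acc |= 53<<7 -> acc=6859 shift=14 [end]
Varint 1: bytes[0:2] = CB 35 -> value 6859 (2 byte(s))
  byte[2]=0xED cont=1 payload=0x6D=109: acc |= 109<<0 -> acc=109 shift=7
  byte[3]=0x97 cont=1 payload=0x17=23: acc |= 23<<7 -> acc=3053 shift=14
  byte[4]=0x40 cont=0 payload=0x40=64: acc |= 64<<14 -> acc=1051629 shift=21 [end]
Varint 2: bytes[2:5] = ED 97 40 -> value 1051629 (3 byte(s))
  byte[5]=0xDD cont=1 payload=0x5D=93: acc |= 93<<0 -> acc=93 shift=7
  byte[6]=0xCF cont=1 payload=0x4F=79: acc |= 79<<7 -> acc=10205 shift=14
  byte[7]=0x3F cont=0 payload=0x3F=63: acc |= 63<<14 -> acc=1042397 shift=21 [end]
Varint 3: bytes[5:8] = DD CF 3F -> value 1042397 (3 byte(s))
  byte[8]=0xCE cont=1 payload=0x4E=78: acc |= 78<<0 -> acc=78 shift=7
  byte[9]=0x08 cont=0 payload=0x08=8: acc |= 8<<7 -> acc=1102 shift=14 [end]
Varint 4: bytes[8:10] = CE 08 -> value 1102 (2 byte(s))
  byte[10]=0xC2 cont=1 payload=0x42=66: acc |= 66<<0 -> acc=66 shift=7
  byte[11]=0xCD cont=1 payload=0x4D=77: acc |= 77<<7 -> acc=9922 shift=14
  byte[12]=0xD2 cont=1 payload=0x52=82: acc |= 82<<14 -> acc=1353410 shift=21
  byte[13]=0x06 cont=0 payload=0x06=6: acc |= 6<<21 -> acc=13936322 shift=28 [end]
Varint 5: bytes[10:14] = C2 CD D2 06 -> value 13936322 (4 byte(s))
  byte[14]=0xEE cont=1 payload=0x6E=110: acc |= 110<<0 -> acc=110 shift=7
  byte[15]=0x3A cont=0 payload=0x3A=58: acc |= 58<<7 -> acc=7534 shift=14 [end]
Varint 6: bytes[14:16] = EE 3A -> value 7534 (2 byte(s))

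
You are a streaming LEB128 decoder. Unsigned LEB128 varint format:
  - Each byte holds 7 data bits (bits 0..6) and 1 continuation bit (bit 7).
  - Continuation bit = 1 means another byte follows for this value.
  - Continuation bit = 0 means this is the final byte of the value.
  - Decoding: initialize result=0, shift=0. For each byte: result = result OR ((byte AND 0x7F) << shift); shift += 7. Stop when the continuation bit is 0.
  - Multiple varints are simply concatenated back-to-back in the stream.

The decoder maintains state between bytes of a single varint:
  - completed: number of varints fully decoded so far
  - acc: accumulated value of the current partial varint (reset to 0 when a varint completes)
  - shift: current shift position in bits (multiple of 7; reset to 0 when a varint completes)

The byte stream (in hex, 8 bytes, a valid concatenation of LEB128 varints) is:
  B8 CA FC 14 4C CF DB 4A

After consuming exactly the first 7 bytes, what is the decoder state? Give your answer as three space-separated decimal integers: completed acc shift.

Answer: 2 11727 14

Derivation:
byte[0]=0xB8 cont=1 payload=0x38: acc |= 56<<0 -> completed=0 acc=56 shift=7
byte[1]=0xCA cont=1 payload=0x4A: acc |= 74<<7 -> completed=0 acc=9528 shift=14
byte[2]=0xFC cont=1 payload=0x7C: acc |= 124<<14 -> completed=0 acc=2041144 shift=21
byte[3]=0x14 cont=0 payload=0x14: varint #1 complete (value=43984184); reset -> completed=1 acc=0 shift=0
byte[4]=0x4C cont=0 payload=0x4C: varint #2 complete (value=76); reset -> completed=2 acc=0 shift=0
byte[5]=0xCF cont=1 payload=0x4F: acc |= 79<<0 -> completed=2 acc=79 shift=7
byte[6]=0xDB cont=1 payload=0x5B: acc |= 91<<7 -> completed=2 acc=11727 shift=14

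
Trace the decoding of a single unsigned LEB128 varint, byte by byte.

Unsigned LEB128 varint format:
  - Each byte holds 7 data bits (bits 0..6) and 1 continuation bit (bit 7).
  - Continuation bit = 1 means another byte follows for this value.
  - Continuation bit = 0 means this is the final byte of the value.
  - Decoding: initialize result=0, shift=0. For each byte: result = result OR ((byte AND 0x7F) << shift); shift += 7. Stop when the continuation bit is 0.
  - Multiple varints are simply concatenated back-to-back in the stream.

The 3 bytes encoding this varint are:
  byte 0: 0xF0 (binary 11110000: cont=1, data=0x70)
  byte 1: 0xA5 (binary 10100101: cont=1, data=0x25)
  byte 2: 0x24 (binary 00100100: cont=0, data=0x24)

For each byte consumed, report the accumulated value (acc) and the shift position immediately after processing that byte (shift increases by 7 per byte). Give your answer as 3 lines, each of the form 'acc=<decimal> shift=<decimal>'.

Answer: acc=112 shift=7
acc=4848 shift=14
acc=594672 shift=21

Derivation:
byte 0=0xF0: payload=0x70=112, contrib = 112<<0 = 112; acc -> 112, shift -> 7
byte 1=0xA5: payload=0x25=37, contrib = 37<<7 = 4736; acc -> 4848, shift -> 14
byte 2=0x24: payload=0x24=36, contrib = 36<<14 = 589824; acc -> 594672, shift -> 21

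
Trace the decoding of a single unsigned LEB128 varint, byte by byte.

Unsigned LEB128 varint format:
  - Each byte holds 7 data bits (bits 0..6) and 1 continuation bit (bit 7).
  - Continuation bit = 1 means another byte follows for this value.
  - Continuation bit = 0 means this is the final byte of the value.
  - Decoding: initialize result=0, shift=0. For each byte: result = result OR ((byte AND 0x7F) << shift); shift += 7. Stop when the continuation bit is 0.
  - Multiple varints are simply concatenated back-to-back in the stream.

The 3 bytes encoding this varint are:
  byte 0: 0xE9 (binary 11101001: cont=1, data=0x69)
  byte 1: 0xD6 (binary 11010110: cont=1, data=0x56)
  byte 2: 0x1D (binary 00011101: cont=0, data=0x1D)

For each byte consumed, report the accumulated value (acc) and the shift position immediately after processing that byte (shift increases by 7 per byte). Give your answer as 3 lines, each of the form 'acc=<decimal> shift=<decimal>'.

Answer: acc=105 shift=7
acc=11113 shift=14
acc=486249 shift=21

Derivation:
byte 0=0xE9: payload=0x69=105, contrib = 105<<0 = 105; acc -> 105, shift -> 7
byte 1=0xD6: payload=0x56=86, contrib = 86<<7 = 11008; acc -> 11113, shift -> 14
byte 2=0x1D: payload=0x1D=29, contrib = 29<<14 = 475136; acc -> 486249, shift -> 21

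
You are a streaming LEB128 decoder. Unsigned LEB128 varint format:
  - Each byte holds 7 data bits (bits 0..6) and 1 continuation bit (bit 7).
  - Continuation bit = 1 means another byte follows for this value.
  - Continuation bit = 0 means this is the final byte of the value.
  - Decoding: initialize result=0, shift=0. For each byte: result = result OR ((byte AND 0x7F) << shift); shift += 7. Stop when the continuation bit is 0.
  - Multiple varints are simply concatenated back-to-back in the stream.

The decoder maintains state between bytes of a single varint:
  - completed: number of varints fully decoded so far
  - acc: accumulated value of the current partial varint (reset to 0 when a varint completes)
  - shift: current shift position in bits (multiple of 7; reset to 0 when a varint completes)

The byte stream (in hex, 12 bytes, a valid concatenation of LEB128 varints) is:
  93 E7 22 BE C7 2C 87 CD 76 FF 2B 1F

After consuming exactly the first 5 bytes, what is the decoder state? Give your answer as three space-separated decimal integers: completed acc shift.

Answer: 1 9150 14

Derivation:
byte[0]=0x93 cont=1 payload=0x13: acc |= 19<<0 -> completed=0 acc=19 shift=7
byte[1]=0xE7 cont=1 payload=0x67: acc |= 103<<7 -> completed=0 acc=13203 shift=14
byte[2]=0x22 cont=0 payload=0x22: varint #1 complete (value=570259); reset -> completed=1 acc=0 shift=0
byte[3]=0xBE cont=1 payload=0x3E: acc |= 62<<0 -> completed=1 acc=62 shift=7
byte[4]=0xC7 cont=1 payload=0x47: acc |= 71<<7 -> completed=1 acc=9150 shift=14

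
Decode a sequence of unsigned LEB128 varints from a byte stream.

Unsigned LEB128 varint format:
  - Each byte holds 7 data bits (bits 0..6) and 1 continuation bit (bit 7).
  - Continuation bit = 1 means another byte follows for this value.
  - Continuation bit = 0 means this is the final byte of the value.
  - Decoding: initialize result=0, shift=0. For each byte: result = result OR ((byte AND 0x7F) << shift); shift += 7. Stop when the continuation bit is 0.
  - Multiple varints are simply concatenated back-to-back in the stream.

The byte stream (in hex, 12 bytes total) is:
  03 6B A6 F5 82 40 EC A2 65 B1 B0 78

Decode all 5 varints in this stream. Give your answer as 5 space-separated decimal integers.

  byte[0]=0x03 cont=0 payload=0x03=3: acc |= 3<<0 -> acc=3 shift=7 [end]
Varint 1: bytes[0:1] = 03 -> value 3 (1 byte(s))
  byte[1]=0x6B cont=0 payload=0x6B=107: acc |= 107<<0 -> acc=107 shift=7 [end]
Varint 2: bytes[1:2] = 6B -> value 107 (1 byte(s))
  byte[2]=0xA6 cont=1 payload=0x26=38: acc |= 38<<0 -> acc=38 shift=7
  byte[3]=0xF5 cont=1 payload=0x75=117: acc |= 117<<7 -> acc=15014 shift=14
  byte[4]=0x82 cont=1 payload=0x02=2: acc |= 2<<14 -> acc=47782 shift=21
  byte[5]=0x40 cont=0 payload=0x40=64: acc |= 64<<21 -> acc=134265510 shift=28 [end]
Varint 3: bytes[2:6] = A6 F5 82 40 -> value 134265510 (4 byte(s))
  byte[6]=0xEC cont=1 payload=0x6C=108: acc |= 108<<0 -> acc=108 shift=7
  byte[7]=0xA2 cont=1 payload=0x22=34: acc |= 34<<7 -> acc=4460 shift=14
  byte[8]=0x65 cont=0 payload=0x65=101: acc |= 101<<14 -> acc=1659244 shift=21 [end]
Varint 4: bytes[6:9] = EC A2 65 -> value 1659244 (3 byte(s))
  byte[9]=0xB1 cont=1 payload=0x31=49: acc |= 49<<0 -> acc=49 shift=7
  byte[10]=0xB0 cont=1 payload=0x30=48: acc |= 48<<7 -> acc=6193 shift=14
  byte[11]=0x78 cont=0 payload=0x78=120: acc |= 120<<14 -> acc=1972273 shift=21 [end]
Varint 5: bytes[9:12] = B1 B0 78 -> value 1972273 (3 byte(s))

Answer: 3 107 134265510 1659244 1972273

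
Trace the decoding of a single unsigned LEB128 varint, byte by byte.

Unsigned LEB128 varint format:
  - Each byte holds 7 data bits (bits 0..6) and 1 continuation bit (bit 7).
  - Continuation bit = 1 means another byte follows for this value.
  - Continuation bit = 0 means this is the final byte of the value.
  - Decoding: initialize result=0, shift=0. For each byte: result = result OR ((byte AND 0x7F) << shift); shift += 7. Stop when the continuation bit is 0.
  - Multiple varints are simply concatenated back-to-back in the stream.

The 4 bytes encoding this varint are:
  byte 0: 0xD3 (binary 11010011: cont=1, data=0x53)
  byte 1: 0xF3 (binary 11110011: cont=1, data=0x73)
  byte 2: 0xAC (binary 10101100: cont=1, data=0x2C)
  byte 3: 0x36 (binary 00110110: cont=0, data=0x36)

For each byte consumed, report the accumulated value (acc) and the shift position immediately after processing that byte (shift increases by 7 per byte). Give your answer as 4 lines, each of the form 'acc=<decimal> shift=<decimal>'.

Answer: acc=83 shift=7
acc=14803 shift=14
acc=735699 shift=21
acc=113981907 shift=28

Derivation:
byte 0=0xD3: payload=0x53=83, contrib = 83<<0 = 83; acc -> 83, shift -> 7
byte 1=0xF3: payload=0x73=115, contrib = 115<<7 = 14720; acc -> 14803, shift -> 14
byte 2=0xAC: payload=0x2C=44, contrib = 44<<14 = 720896; acc -> 735699, shift -> 21
byte 3=0x36: payload=0x36=54, contrib = 54<<21 = 113246208; acc -> 113981907, shift -> 28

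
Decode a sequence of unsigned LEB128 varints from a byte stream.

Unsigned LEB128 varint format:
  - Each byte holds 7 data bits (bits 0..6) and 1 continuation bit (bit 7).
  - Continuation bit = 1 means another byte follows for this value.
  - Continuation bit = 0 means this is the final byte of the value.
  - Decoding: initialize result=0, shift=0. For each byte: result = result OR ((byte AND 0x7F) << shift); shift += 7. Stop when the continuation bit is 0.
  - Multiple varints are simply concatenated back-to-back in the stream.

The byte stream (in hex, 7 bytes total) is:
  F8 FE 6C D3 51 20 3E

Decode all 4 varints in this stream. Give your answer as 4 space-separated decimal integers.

  byte[0]=0xF8 cont=1 payload=0x78=120: acc |= 120<<0 -> acc=120 shift=7
  byte[1]=0xFE cont=1 payload=0x7E=126: acc |= 126<<7 -> acc=16248 shift=14
  byte[2]=0x6C cont=0 payload=0x6C=108: acc |= 108<<14 -> acc=1785720 shift=21 [end]
Varint 1: bytes[0:3] = F8 FE 6C -> value 1785720 (3 byte(s))
  byte[3]=0xD3 cont=1 payload=0x53=83: acc |= 83<<0 -> acc=83 shift=7
  byte[4]=0x51 cont=0 payload=0x51=81: acc |= 81<<7 -> acc=10451 shift=14 [end]
Varint 2: bytes[3:5] = D3 51 -> value 10451 (2 byte(s))
  byte[5]=0x20 cont=0 payload=0x20=32: acc |= 32<<0 -> acc=32 shift=7 [end]
Varint 3: bytes[5:6] = 20 -> value 32 (1 byte(s))
  byte[6]=0x3E cont=0 payload=0x3E=62: acc |= 62<<0 -> acc=62 shift=7 [end]
Varint 4: bytes[6:7] = 3E -> value 62 (1 byte(s))

Answer: 1785720 10451 32 62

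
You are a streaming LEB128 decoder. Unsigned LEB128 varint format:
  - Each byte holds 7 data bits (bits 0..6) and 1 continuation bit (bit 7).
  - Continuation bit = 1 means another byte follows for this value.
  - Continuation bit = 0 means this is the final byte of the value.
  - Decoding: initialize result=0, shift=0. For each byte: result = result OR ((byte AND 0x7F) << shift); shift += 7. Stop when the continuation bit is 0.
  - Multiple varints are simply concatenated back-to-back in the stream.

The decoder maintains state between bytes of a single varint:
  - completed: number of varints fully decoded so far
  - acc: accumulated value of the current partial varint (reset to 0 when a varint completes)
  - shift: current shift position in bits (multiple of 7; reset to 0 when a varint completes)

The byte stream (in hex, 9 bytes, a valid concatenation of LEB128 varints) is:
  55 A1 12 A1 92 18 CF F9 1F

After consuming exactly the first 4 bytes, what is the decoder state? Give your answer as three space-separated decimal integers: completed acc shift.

Answer: 2 33 7

Derivation:
byte[0]=0x55 cont=0 payload=0x55: varint #1 complete (value=85); reset -> completed=1 acc=0 shift=0
byte[1]=0xA1 cont=1 payload=0x21: acc |= 33<<0 -> completed=1 acc=33 shift=7
byte[2]=0x12 cont=0 payload=0x12: varint #2 complete (value=2337); reset -> completed=2 acc=0 shift=0
byte[3]=0xA1 cont=1 payload=0x21: acc |= 33<<0 -> completed=2 acc=33 shift=7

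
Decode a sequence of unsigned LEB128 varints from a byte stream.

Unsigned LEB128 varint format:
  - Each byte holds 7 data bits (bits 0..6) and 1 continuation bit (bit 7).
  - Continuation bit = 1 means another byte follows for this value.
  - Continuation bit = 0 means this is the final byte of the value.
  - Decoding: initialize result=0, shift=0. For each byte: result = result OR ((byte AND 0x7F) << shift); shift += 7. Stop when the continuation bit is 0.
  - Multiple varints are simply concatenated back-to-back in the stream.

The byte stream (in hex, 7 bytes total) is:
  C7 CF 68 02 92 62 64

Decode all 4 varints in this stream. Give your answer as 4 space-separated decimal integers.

Answer: 1714119 2 12562 100

Derivation:
  byte[0]=0xC7 cont=1 payload=0x47=71: acc |= 71<<0 -> acc=71 shift=7
  byte[1]=0xCF cont=1 payload=0x4F=79: acc |= 79<<7 -> acc=10183 shift=14
  byte[2]=0x68 cont=0 payload=0x68=104: acc |= 104<<14 -> acc=1714119 shift=21 [end]
Varint 1: bytes[0:3] = C7 CF 68 -> value 1714119 (3 byte(s))
  byte[3]=0x02 cont=0 payload=0x02=2: acc |= 2<<0 -> acc=2 shift=7 [end]
Varint 2: bytes[3:4] = 02 -> value 2 (1 byte(s))
  byte[4]=0x92 cont=1 payload=0x12=18: acc |= 18<<0 -> acc=18 shift=7
  byte[5]=0x62 cont=0 payload=0x62=98: acc |= 98<<7 -> acc=12562 shift=14 [end]
Varint 3: bytes[4:6] = 92 62 -> value 12562 (2 byte(s))
  byte[6]=0x64 cont=0 payload=0x64=100: acc |= 100<<0 -> acc=100 shift=7 [end]
Varint 4: bytes[6:7] = 64 -> value 100 (1 byte(s))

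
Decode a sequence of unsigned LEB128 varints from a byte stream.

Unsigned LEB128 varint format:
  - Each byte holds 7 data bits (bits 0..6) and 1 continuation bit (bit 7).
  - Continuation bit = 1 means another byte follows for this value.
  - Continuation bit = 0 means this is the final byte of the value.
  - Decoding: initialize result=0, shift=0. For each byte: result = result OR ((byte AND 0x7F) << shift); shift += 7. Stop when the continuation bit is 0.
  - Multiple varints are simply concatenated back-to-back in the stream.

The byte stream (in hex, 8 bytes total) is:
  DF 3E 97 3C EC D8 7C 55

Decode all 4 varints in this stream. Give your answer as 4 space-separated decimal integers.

Answer: 8031 7703 2042988 85

Derivation:
  byte[0]=0xDF cont=1 payload=0x5F=95: acc |= 95<<0 -> acc=95 shift=7
  byte[1]=0x3E cont=0 payload=0x3E=62: acc |= 62<<7 -> acc=8031 shift=14 [end]
Varint 1: bytes[0:2] = DF 3E -> value 8031 (2 byte(s))
  byte[2]=0x97 cont=1 payload=0x17=23: acc |= 23<<0 -> acc=23 shift=7
  byte[3]=0x3C cont=0 payload=0x3C=60: acc |= 60<<7 -> acc=7703 shift=14 [end]
Varint 2: bytes[2:4] = 97 3C -> value 7703 (2 byte(s))
  byte[4]=0xEC cont=1 payload=0x6C=108: acc |= 108<<0 -> acc=108 shift=7
  byte[5]=0xD8 cont=1 payload=0x58=88: acc |= 88<<7 -> acc=11372 shift=14
  byte[6]=0x7C cont=0 payload=0x7C=124: acc |= 124<<14 -> acc=2042988 shift=21 [end]
Varint 3: bytes[4:7] = EC D8 7C -> value 2042988 (3 byte(s))
  byte[7]=0x55 cont=0 payload=0x55=85: acc |= 85<<0 -> acc=85 shift=7 [end]
Varint 4: bytes[7:8] = 55 -> value 85 (1 byte(s))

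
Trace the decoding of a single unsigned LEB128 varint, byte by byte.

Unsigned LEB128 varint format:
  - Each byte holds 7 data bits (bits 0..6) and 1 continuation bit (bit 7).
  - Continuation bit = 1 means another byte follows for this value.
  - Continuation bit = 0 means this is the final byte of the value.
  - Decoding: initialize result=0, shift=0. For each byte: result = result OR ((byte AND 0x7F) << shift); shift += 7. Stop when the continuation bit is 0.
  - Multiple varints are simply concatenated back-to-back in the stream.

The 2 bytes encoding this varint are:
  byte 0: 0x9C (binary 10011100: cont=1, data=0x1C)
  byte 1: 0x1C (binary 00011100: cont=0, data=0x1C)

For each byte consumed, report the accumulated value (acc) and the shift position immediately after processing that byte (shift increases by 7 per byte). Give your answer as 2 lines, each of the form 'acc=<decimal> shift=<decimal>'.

byte 0=0x9C: payload=0x1C=28, contrib = 28<<0 = 28; acc -> 28, shift -> 7
byte 1=0x1C: payload=0x1C=28, contrib = 28<<7 = 3584; acc -> 3612, shift -> 14

Answer: acc=28 shift=7
acc=3612 shift=14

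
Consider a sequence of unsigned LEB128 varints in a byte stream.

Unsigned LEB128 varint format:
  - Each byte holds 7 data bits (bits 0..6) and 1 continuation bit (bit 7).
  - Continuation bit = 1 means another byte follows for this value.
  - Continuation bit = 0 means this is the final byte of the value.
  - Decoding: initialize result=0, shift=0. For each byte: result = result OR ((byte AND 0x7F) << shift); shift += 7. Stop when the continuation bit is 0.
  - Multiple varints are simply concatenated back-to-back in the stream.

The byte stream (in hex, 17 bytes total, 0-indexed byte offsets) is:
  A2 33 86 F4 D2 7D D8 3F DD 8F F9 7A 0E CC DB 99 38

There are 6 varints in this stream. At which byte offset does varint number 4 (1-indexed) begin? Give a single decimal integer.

Answer: 8

Derivation:
  byte[0]=0xA2 cont=1 payload=0x22=34: acc |= 34<<0 -> acc=34 shift=7
  byte[1]=0x33 cont=0 payload=0x33=51: acc |= 51<<7 -> acc=6562 shift=14 [end]
Varint 1: bytes[0:2] = A2 33 -> value 6562 (2 byte(s))
  byte[2]=0x86 cont=1 payload=0x06=6: acc |= 6<<0 -> acc=6 shift=7
  byte[3]=0xF4 cont=1 payload=0x74=116: acc |= 116<<7 -> acc=14854 shift=14
  byte[4]=0xD2 cont=1 payload=0x52=82: acc |= 82<<14 -> acc=1358342 shift=21
  byte[5]=0x7D cont=0 payload=0x7D=125: acc |= 125<<21 -> acc=263502342 shift=28 [end]
Varint 2: bytes[2:6] = 86 F4 D2 7D -> value 263502342 (4 byte(s))
  byte[6]=0xD8 cont=1 payload=0x58=88: acc |= 88<<0 -> acc=88 shift=7
  byte[7]=0x3F cont=0 payload=0x3F=63: acc |= 63<<7 -> acc=8152 shift=14 [end]
Varint 3: bytes[6:8] = D8 3F -> value 8152 (2 byte(s))
  byte[8]=0xDD cont=1 payload=0x5D=93: acc |= 93<<0 -> acc=93 shift=7
  byte[9]=0x8F cont=1 payload=0x0F=15: acc |= 15<<7 -> acc=2013 shift=14
  byte[10]=0xF9 cont=1 payload=0x79=121: acc |= 121<<14 -> acc=1984477 shift=21
  byte[11]=0x7A cont=0 payload=0x7A=122: acc |= 122<<21 -> acc=257837021 shift=28 [end]
Varint 4: bytes[8:12] = DD 8F F9 7A -> value 257837021 (4 byte(s))
  byte[12]=0x0E cont=0 payload=0x0E=14: acc |= 14<<0 -> acc=14 shift=7 [end]
Varint 5: bytes[12:13] = 0E -> value 14 (1 byte(s))
  byte[13]=0xCC cont=1 payload=0x4C=76: acc |= 76<<0 -> acc=76 shift=7
  byte[14]=0xDB cont=1 payload=0x5B=91: acc |= 91<<7 -> acc=11724 shift=14
  byte[15]=0x99 cont=1 payload=0x19=25: acc |= 25<<14 -> acc=421324 shift=21
  byte[16]=0x38 cont=0 payload=0x38=56: acc |= 56<<21 -> acc=117861836 shift=28 [end]
Varint 6: bytes[13:17] = CC DB 99 38 -> value 117861836 (4 byte(s))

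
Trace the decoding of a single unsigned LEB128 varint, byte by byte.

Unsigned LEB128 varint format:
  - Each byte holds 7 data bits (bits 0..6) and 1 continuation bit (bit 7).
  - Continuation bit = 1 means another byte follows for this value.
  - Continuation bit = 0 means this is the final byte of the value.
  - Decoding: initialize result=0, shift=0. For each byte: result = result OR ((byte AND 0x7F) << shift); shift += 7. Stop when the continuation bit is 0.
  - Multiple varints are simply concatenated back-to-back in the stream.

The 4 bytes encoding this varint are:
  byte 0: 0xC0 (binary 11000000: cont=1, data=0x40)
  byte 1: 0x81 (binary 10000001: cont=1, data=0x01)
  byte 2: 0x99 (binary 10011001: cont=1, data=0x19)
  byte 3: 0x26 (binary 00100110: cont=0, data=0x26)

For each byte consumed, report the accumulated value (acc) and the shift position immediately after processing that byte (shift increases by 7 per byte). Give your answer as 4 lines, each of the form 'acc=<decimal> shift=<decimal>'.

byte 0=0xC0: payload=0x40=64, contrib = 64<<0 = 64; acc -> 64, shift -> 7
byte 1=0x81: payload=0x01=1, contrib = 1<<7 = 128; acc -> 192, shift -> 14
byte 2=0x99: payload=0x19=25, contrib = 25<<14 = 409600; acc -> 409792, shift -> 21
byte 3=0x26: payload=0x26=38, contrib = 38<<21 = 79691776; acc -> 80101568, shift -> 28

Answer: acc=64 shift=7
acc=192 shift=14
acc=409792 shift=21
acc=80101568 shift=28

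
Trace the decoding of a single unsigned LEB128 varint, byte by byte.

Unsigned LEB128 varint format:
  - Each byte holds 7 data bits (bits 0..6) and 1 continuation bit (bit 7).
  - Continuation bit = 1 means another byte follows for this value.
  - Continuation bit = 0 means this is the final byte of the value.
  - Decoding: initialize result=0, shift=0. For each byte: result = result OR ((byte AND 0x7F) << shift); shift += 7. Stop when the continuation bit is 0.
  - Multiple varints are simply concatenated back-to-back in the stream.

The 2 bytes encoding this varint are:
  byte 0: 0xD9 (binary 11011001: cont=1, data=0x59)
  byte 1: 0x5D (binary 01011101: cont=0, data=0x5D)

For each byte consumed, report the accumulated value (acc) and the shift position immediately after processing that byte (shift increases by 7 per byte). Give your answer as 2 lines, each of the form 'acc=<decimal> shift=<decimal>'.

byte 0=0xD9: payload=0x59=89, contrib = 89<<0 = 89; acc -> 89, shift -> 7
byte 1=0x5D: payload=0x5D=93, contrib = 93<<7 = 11904; acc -> 11993, shift -> 14

Answer: acc=89 shift=7
acc=11993 shift=14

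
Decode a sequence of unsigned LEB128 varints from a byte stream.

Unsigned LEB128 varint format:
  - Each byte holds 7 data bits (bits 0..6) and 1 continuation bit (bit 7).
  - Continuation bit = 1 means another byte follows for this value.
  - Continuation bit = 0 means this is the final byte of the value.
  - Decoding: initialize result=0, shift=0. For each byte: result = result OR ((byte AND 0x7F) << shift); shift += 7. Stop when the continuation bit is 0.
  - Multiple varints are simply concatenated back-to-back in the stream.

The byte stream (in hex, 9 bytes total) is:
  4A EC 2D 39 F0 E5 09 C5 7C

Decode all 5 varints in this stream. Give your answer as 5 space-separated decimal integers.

  byte[0]=0x4A cont=0 payload=0x4A=74: acc |= 74<<0 -> acc=74 shift=7 [end]
Varint 1: bytes[0:1] = 4A -> value 74 (1 byte(s))
  byte[1]=0xEC cont=1 payload=0x6C=108: acc |= 108<<0 -> acc=108 shift=7
  byte[2]=0x2D cont=0 payload=0x2D=45: acc |= 45<<7 -> acc=5868 shift=14 [end]
Varint 2: bytes[1:3] = EC 2D -> value 5868 (2 byte(s))
  byte[3]=0x39 cont=0 payload=0x39=57: acc |= 57<<0 -> acc=57 shift=7 [end]
Varint 3: bytes[3:4] = 39 -> value 57 (1 byte(s))
  byte[4]=0xF0 cont=1 payload=0x70=112: acc |= 112<<0 -> acc=112 shift=7
  byte[5]=0xE5 cont=1 payload=0x65=101: acc |= 101<<7 -> acc=13040 shift=14
  byte[6]=0x09 cont=0 payload=0x09=9: acc |= 9<<14 -> acc=160496 shift=21 [end]
Varint 4: bytes[4:7] = F0 E5 09 -> value 160496 (3 byte(s))
  byte[7]=0xC5 cont=1 payload=0x45=69: acc |= 69<<0 -> acc=69 shift=7
  byte[8]=0x7C cont=0 payload=0x7C=124: acc |= 124<<7 -> acc=15941 shift=14 [end]
Varint 5: bytes[7:9] = C5 7C -> value 15941 (2 byte(s))

Answer: 74 5868 57 160496 15941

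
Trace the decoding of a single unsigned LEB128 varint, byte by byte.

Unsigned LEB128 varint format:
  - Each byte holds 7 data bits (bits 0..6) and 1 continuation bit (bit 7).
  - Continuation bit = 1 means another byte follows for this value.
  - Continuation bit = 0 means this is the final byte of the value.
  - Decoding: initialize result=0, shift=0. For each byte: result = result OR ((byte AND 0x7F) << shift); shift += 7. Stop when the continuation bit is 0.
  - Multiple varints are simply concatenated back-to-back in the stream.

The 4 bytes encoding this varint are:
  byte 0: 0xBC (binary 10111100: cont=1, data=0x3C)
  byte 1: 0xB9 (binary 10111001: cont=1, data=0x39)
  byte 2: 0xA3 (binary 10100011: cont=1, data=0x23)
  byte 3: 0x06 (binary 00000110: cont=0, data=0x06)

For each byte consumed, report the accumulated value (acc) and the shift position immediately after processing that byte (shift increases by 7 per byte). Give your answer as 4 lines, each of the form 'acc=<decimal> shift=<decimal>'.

Answer: acc=60 shift=7
acc=7356 shift=14
acc=580796 shift=21
acc=13163708 shift=28

Derivation:
byte 0=0xBC: payload=0x3C=60, contrib = 60<<0 = 60; acc -> 60, shift -> 7
byte 1=0xB9: payload=0x39=57, contrib = 57<<7 = 7296; acc -> 7356, shift -> 14
byte 2=0xA3: payload=0x23=35, contrib = 35<<14 = 573440; acc -> 580796, shift -> 21
byte 3=0x06: payload=0x06=6, contrib = 6<<21 = 12582912; acc -> 13163708, shift -> 28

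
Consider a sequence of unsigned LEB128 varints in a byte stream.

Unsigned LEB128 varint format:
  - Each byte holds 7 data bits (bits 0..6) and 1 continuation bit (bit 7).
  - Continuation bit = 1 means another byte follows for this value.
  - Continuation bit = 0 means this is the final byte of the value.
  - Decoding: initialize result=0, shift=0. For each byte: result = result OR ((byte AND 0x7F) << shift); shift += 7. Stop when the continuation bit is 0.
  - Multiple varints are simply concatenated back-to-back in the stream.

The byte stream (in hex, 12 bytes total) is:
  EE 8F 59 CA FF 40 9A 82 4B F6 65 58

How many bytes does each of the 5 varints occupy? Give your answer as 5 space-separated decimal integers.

Answer: 3 3 3 2 1

Derivation:
  byte[0]=0xEE cont=1 payload=0x6E=110: acc |= 110<<0 -> acc=110 shift=7
  byte[1]=0x8F cont=1 payload=0x0F=15: acc |= 15<<7 -> acc=2030 shift=14
  byte[2]=0x59 cont=0 payload=0x59=89: acc |= 89<<14 -> acc=1460206 shift=21 [end]
Varint 1: bytes[0:3] = EE 8F 59 -> value 1460206 (3 byte(s))
  byte[3]=0xCA cont=1 payload=0x4A=74: acc |= 74<<0 -> acc=74 shift=7
  byte[4]=0xFF cont=1 payload=0x7F=127: acc |= 127<<7 -> acc=16330 shift=14
  byte[5]=0x40 cont=0 payload=0x40=64: acc |= 64<<14 -> acc=1064906 shift=21 [end]
Varint 2: bytes[3:6] = CA FF 40 -> value 1064906 (3 byte(s))
  byte[6]=0x9A cont=1 payload=0x1A=26: acc |= 26<<0 -> acc=26 shift=7
  byte[7]=0x82 cont=1 payload=0x02=2: acc |= 2<<7 -> acc=282 shift=14
  byte[8]=0x4B cont=0 payload=0x4B=75: acc |= 75<<14 -> acc=1229082 shift=21 [end]
Varint 3: bytes[6:9] = 9A 82 4B -> value 1229082 (3 byte(s))
  byte[9]=0xF6 cont=1 payload=0x76=118: acc |= 118<<0 -> acc=118 shift=7
  byte[10]=0x65 cont=0 payload=0x65=101: acc |= 101<<7 -> acc=13046 shift=14 [end]
Varint 4: bytes[9:11] = F6 65 -> value 13046 (2 byte(s))
  byte[11]=0x58 cont=0 payload=0x58=88: acc |= 88<<0 -> acc=88 shift=7 [end]
Varint 5: bytes[11:12] = 58 -> value 88 (1 byte(s))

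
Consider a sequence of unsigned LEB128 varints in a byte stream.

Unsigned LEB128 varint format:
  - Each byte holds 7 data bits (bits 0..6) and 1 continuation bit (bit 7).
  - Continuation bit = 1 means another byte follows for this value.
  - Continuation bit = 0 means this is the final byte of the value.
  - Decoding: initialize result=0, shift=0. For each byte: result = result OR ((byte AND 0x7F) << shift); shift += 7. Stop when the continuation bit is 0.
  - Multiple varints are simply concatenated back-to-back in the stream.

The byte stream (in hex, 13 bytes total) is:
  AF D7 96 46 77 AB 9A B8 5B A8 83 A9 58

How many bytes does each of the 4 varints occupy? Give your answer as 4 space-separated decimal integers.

Answer: 4 1 4 4

Derivation:
  byte[0]=0xAF cont=1 payload=0x2F=47: acc |= 47<<0 -> acc=47 shift=7
  byte[1]=0xD7 cont=1 payload=0x57=87: acc |= 87<<7 -> acc=11183 shift=14
  byte[2]=0x96 cont=1 payload=0x16=22: acc |= 22<<14 -> acc=371631 shift=21
  byte[3]=0x46 cont=0 payload=0x46=70: acc |= 70<<21 -> acc=147172271 shift=28 [end]
Varint 1: bytes[0:4] = AF D7 96 46 -> value 147172271 (4 byte(s))
  byte[4]=0x77 cont=0 payload=0x77=119: acc |= 119<<0 -> acc=119 shift=7 [end]
Varint 2: bytes[4:5] = 77 -> value 119 (1 byte(s))
  byte[5]=0xAB cont=1 payload=0x2B=43: acc |= 43<<0 -> acc=43 shift=7
  byte[6]=0x9A cont=1 payload=0x1A=26: acc |= 26<<7 -> acc=3371 shift=14
  byte[7]=0xB8 cont=1 payload=0x38=56: acc |= 56<<14 -> acc=920875 shift=21
  byte[8]=0x5B cont=0 payload=0x5B=91: acc |= 91<<21 -> acc=191761707 shift=28 [end]
Varint 3: bytes[5:9] = AB 9A B8 5B -> value 191761707 (4 byte(s))
  byte[9]=0xA8 cont=1 payload=0x28=40: acc |= 40<<0 -> acc=40 shift=7
  byte[10]=0x83 cont=1 payload=0x03=3: acc |= 3<<7 -> acc=424 shift=14
  byte[11]=0xA9 cont=1 payload=0x29=41: acc |= 41<<14 -> acc=672168 shift=21
  byte[12]=0x58 cont=0 payload=0x58=88: acc |= 88<<21 -> acc=185221544 shift=28 [end]
Varint 4: bytes[9:13] = A8 83 A9 58 -> value 185221544 (4 byte(s))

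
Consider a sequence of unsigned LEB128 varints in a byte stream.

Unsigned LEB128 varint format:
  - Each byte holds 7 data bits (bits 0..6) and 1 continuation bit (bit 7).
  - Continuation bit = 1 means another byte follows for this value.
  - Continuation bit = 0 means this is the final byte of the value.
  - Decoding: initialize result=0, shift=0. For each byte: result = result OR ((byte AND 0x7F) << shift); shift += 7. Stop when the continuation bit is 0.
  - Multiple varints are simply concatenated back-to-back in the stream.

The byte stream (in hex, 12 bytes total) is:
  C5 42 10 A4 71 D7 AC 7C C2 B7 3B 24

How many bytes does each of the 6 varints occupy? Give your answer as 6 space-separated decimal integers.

Answer: 2 1 2 3 3 1

Derivation:
  byte[0]=0xC5 cont=1 payload=0x45=69: acc |= 69<<0 -> acc=69 shift=7
  byte[1]=0x42 cont=0 payload=0x42=66: acc |= 66<<7 -> acc=8517 shift=14 [end]
Varint 1: bytes[0:2] = C5 42 -> value 8517 (2 byte(s))
  byte[2]=0x10 cont=0 payload=0x10=16: acc |= 16<<0 -> acc=16 shift=7 [end]
Varint 2: bytes[2:3] = 10 -> value 16 (1 byte(s))
  byte[3]=0xA4 cont=1 payload=0x24=36: acc |= 36<<0 -> acc=36 shift=7
  byte[4]=0x71 cont=0 payload=0x71=113: acc |= 113<<7 -> acc=14500 shift=14 [end]
Varint 3: bytes[3:5] = A4 71 -> value 14500 (2 byte(s))
  byte[5]=0xD7 cont=1 payload=0x57=87: acc |= 87<<0 -> acc=87 shift=7
  byte[6]=0xAC cont=1 payload=0x2C=44: acc |= 44<<7 -> acc=5719 shift=14
  byte[7]=0x7C cont=0 payload=0x7C=124: acc |= 124<<14 -> acc=2037335 shift=21 [end]
Varint 4: bytes[5:8] = D7 AC 7C -> value 2037335 (3 byte(s))
  byte[8]=0xC2 cont=1 payload=0x42=66: acc |= 66<<0 -> acc=66 shift=7
  byte[9]=0xB7 cont=1 payload=0x37=55: acc |= 55<<7 -> acc=7106 shift=14
  byte[10]=0x3B cont=0 payload=0x3B=59: acc |= 59<<14 -> acc=973762 shift=21 [end]
Varint 5: bytes[8:11] = C2 B7 3B -> value 973762 (3 byte(s))
  byte[11]=0x24 cont=0 payload=0x24=36: acc |= 36<<0 -> acc=36 shift=7 [end]
Varint 6: bytes[11:12] = 24 -> value 36 (1 byte(s))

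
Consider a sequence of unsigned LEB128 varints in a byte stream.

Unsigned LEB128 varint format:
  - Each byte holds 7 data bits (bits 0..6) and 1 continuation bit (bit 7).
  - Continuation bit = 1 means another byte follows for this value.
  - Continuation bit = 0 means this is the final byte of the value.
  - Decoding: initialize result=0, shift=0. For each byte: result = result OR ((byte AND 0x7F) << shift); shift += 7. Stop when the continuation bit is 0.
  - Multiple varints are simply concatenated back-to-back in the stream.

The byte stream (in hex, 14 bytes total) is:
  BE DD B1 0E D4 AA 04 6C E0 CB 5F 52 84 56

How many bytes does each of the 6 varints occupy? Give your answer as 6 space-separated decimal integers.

Answer: 4 3 1 3 1 2

Derivation:
  byte[0]=0xBE cont=1 payload=0x3E=62: acc |= 62<<0 -> acc=62 shift=7
  byte[1]=0xDD cont=1 payload=0x5D=93: acc |= 93<<7 -> acc=11966 shift=14
  byte[2]=0xB1 cont=1 payload=0x31=49: acc |= 49<<14 -> acc=814782 shift=21
  byte[3]=0x0E cont=0 payload=0x0E=14: acc |= 14<<21 -> acc=30174910 shift=28 [end]
Varint 1: bytes[0:4] = BE DD B1 0E -> value 30174910 (4 byte(s))
  byte[4]=0xD4 cont=1 payload=0x54=84: acc |= 84<<0 -> acc=84 shift=7
  byte[5]=0xAA cont=1 payload=0x2A=42: acc |= 42<<7 -> acc=5460 shift=14
  byte[6]=0x04 cont=0 payload=0x04=4: acc |= 4<<14 -> acc=70996 shift=21 [end]
Varint 2: bytes[4:7] = D4 AA 04 -> value 70996 (3 byte(s))
  byte[7]=0x6C cont=0 payload=0x6C=108: acc |= 108<<0 -> acc=108 shift=7 [end]
Varint 3: bytes[7:8] = 6C -> value 108 (1 byte(s))
  byte[8]=0xE0 cont=1 payload=0x60=96: acc |= 96<<0 -> acc=96 shift=7
  byte[9]=0xCB cont=1 payload=0x4B=75: acc |= 75<<7 -> acc=9696 shift=14
  byte[10]=0x5F cont=0 payload=0x5F=95: acc |= 95<<14 -> acc=1566176 shift=21 [end]
Varint 4: bytes[8:11] = E0 CB 5F -> value 1566176 (3 byte(s))
  byte[11]=0x52 cont=0 payload=0x52=82: acc |= 82<<0 -> acc=82 shift=7 [end]
Varint 5: bytes[11:12] = 52 -> value 82 (1 byte(s))
  byte[12]=0x84 cont=1 payload=0x04=4: acc |= 4<<0 -> acc=4 shift=7
  byte[13]=0x56 cont=0 payload=0x56=86: acc |= 86<<7 -> acc=11012 shift=14 [end]
Varint 6: bytes[12:14] = 84 56 -> value 11012 (2 byte(s))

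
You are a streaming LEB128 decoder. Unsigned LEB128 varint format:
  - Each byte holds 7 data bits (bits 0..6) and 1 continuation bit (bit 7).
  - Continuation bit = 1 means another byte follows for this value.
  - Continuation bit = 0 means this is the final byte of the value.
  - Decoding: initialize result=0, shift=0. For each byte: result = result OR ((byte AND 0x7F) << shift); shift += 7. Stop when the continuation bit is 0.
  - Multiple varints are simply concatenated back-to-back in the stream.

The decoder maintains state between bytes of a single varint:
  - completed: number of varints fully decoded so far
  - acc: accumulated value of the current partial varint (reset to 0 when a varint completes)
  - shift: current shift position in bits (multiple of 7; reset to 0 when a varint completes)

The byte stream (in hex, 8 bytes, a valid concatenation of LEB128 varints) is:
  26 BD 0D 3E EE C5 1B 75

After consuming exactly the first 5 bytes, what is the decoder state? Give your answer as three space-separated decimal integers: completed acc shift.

Answer: 3 110 7

Derivation:
byte[0]=0x26 cont=0 payload=0x26: varint #1 complete (value=38); reset -> completed=1 acc=0 shift=0
byte[1]=0xBD cont=1 payload=0x3D: acc |= 61<<0 -> completed=1 acc=61 shift=7
byte[2]=0x0D cont=0 payload=0x0D: varint #2 complete (value=1725); reset -> completed=2 acc=0 shift=0
byte[3]=0x3E cont=0 payload=0x3E: varint #3 complete (value=62); reset -> completed=3 acc=0 shift=0
byte[4]=0xEE cont=1 payload=0x6E: acc |= 110<<0 -> completed=3 acc=110 shift=7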